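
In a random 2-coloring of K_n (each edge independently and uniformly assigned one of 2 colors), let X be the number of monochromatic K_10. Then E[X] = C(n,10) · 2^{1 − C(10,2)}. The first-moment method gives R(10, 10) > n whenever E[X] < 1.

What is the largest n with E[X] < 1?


We need C(n, 10) · 2^{1 − 45} < 1, i.e. C(n, 10) < 2^{45 − 1} = 17592186044416.
Check values of n near the boundary:
  n = 95: C(95, 10) = 10104934117421; 10104934117421 < 17592186044416? YES
  n = 96: C(96, 10) = 11279926456656; 11279926456656 < 17592186044416? YES
  n = 97: C(97, 10) = 12576469727536; 12576469727536 < 17592186044416? YES
  n = 98: C(98, 10) = 14005614014756; 14005614014756 < 17592186044416? YES
  n = 99: C(99, 10) = 15579278510796; 15579278510796 < 17592186044416? YES
  n = 100: C(100, 10) = 17310309456440; 17310309456440 < 17592186044416? YES
  n = 101: C(101, 10) = 19212541264840; 19212541264840 < 17592186044416? NO
The largest n with C(n, 10) < 17592186044416 is n = 100 (where E[X] = 2163788682055/2199023255552 ≈ 0.983977). Hence R(10, 10) > 100, i.e. R(10, 10) ≥ 101.

Largest n = 100; hence R(10, 10) > 100.


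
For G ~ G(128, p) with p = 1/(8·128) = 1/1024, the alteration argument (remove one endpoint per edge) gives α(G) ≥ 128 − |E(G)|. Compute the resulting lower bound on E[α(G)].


E[|E(G)|] = C(128, 2)·p = 8128 · (1/1024) = 127/16.
E[α(G)] ≥ n − E[|E(G)|] = 128 − 127/16 = 1921/16.
Numerically: ≈ 120.0625.
(This is only a lower bound; the true E[α(G)] may be larger.)

E[α(G)] ≥ 1921/16 ≈ 120.0625.


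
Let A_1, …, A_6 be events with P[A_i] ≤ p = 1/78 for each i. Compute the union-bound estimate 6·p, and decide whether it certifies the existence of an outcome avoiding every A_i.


Union bound: P[∪_{i=1}^{6} A_i] ≤ Σ_i P[A_i] ≤ 6·p = 6·(1/78) = 1/13.
Numerically: 1/13 ≈ 0.077.
Is 1/13 < 1? YES.
Since P[∪ A_i] ≤ 1/13 < 1, the complement has P[∩ A_i^c] ≥ 1 − 1/13 = 12/13 > 0, so some outcome avoids every A_i.

6·p = 1/13 ≈ 0.077; existence CERTIFIED by the union bound.


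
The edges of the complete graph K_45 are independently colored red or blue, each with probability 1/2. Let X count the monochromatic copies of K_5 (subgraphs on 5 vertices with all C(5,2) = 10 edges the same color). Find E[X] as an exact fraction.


Let X = Σ_S X_S over the C(45, 5) = 1221759 subsets S of size 5, where X_S = 1 if the K_5 on S is monochromatic.
For a fixed S, the K_5 on S has C(5, 2) = 10 edges. P[all 10 edges red] = (1/2)^10, and likewise for blue, so P[monochromatic] = 2·(1/2)^10 = 2^{1 − 10} = 1/512.
By linearity: E[X] = C(45, 5) · 2^{1 − 10} = 1221759 · 1/512 = 1221759/512.
Numerically: E[X] ≈ 2386.24805.

E[X] = C(45,5)·2^(1−C(5,2)) = 1221759/512 ≈ 2386.24805.


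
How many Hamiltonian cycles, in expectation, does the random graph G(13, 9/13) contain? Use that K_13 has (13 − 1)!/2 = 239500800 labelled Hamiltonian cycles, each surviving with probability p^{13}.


K_13 has (13 − 1)!/2 = 239500800 labelled Hamiltonian cycles.
For each such Hamiltonian cycle H, let X_H = 1 if all 13 edges of H are present in G. Then P[X_H = 1] = p^{13} = (9/13)^{13} = 2541865828329/302875106592253.
By linearity: E[X] = Σ_H E[X_H] = 239500800 · p^{13} = 239500800 · 2541865828329/302875106592253 = 608778899377458163200/302875106592253.
Numerically: E[X] ≈ 2.01e+06.

E[X] = 239500800 · (9/13)^{13} = 608778899377458163200/302875106592253 ≈ 2.01e+06.


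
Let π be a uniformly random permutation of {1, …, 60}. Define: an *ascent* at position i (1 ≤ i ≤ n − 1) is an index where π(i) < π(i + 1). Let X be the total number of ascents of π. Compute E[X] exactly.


Write X = Σ X_I over i = 1, …, 59, with X_I the indicator of one ascent.
There are 59 indicators.
For each fixed i, the pair (π(i), π(i+1)) is a uniformly random ordered pair of distinct values from {1, …, 60}; by symmetry P[π(i) < π(i+1)] = 1/2.
By linearity: E[X] = 59 · (1/2) = (60 − 1) · (1/2) = 59/2 ≈ 29.5000.

E[X] = 59/2 = 29.5000.


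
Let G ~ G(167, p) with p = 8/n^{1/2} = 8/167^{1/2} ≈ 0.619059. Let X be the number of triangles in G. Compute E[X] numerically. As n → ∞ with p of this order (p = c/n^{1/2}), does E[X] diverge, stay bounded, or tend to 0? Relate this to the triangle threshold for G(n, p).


Number of potential triangles: C(167, 3) = 762355.
Each occurs with probability p³ ≈ (0.619059)³ ≈ 2.37244009e-01.
By linearity: E[X] = C(167, 3)·p³ ≈ 762355 · 2.37244009e-01 ≈ 180864.156494.
Since α = 1/2 < 1, p = c/n^{1/2} ≫ 1/n is above the triangle threshold p ~ 1/n. Asymptotically E[X] ~ (c³/6)·n^{3(1−α)} = (8³/6)·n^{1.5} → ∞; triangles are abundant w.h.p.

E[X] ≈ 180864.156494; in regime p = Θ(1/n^{1/2}) E[X] diverges (above the triangle threshold p ~ 1/n).


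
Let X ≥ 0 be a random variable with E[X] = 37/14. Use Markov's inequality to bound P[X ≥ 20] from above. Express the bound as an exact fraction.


μ = E[X] = 37/14, a = 20.
Markov: P[X ≥ 20] ≤ μ/a = (37/14)/20 = 37/280.
Numerically: ≈ 0.132143.
(Since a = 20 > μ = 2.642857, the bound 37/280 is < 1 and informative.)

P[X ≥ 20] ≤ 37/280 ≈ 0.132143.


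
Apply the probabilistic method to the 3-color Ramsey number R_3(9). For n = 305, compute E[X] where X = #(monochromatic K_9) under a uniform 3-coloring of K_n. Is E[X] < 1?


E[X] = C(305, 9) · 3^{1 − 36} = 55871664980896050 · 3^{−35} = 55871664980896050/50031545098999707.
As a reduced fraction: E[X] = 18623888326965350/16677181699666569 ≈ 1.11673.
Is E[X] < 1? NO.
Since E[X] ≥ 1, the first-moment bound is inconclusive at n = 305; it does NOT by itself certify R_3(9) > 305.

E[X] = 18623888326965350/16677181699666569 ≈ 1.11673; E[X] ≥ 1; first-moment method inconclusive here.


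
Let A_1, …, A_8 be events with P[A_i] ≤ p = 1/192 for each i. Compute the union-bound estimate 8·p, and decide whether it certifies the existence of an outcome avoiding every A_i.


Union bound: P[∪_{i=1}^{8} A_i] ≤ Σ_i P[A_i] ≤ 8·p = 8·(1/192) = 1/24.
Numerically: 1/24 ≈ 0.04167.
Is 1/24 < 1? YES.
Since P[∪ A_i] ≤ 1/24 < 1, the complement has P[∩ A_i^c] ≥ 1 − 1/24 = 23/24 > 0, so some outcome avoids every A_i.

8·p = 1/24 ≈ 0.04167; existence CERTIFIED by the union bound.


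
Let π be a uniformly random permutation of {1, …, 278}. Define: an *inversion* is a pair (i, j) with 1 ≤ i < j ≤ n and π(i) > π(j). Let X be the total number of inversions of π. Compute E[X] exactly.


Write X = Σ X_I over the C(278, 2) = 38503 pairs i < j, with X_I the indicator of one inversion.
There are 38503 indicators.
For each fixed pair i < j, the values π(i) and π(j) are two distinct elements of {1, …, 278} in uniformly random order; by symmetry P[π(i) > π(j)] = 1/2.
By linearity: E[X] = 38503 · (1/2) = C(278, 2) · (1/2) = 38503/2 = 38503/2 ≈ 19251.500000.

E[X] = 38503/2 = 19251.500000.


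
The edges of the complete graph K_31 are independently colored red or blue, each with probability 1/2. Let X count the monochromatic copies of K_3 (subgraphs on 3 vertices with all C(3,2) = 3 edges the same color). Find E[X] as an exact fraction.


Let X = Σ_S X_S over the C(31, 3) = 4495 subsets S of size 3, where X_S = 1 if the K_3 on S is monochromatic.
For a fixed S, the K_3 on S has C(3, 2) = 3 edges. P[all 3 edges red] = (1/2)^3, and likewise for blue, so P[monochromatic] = 2·(1/2)^3 = 2^{1 − 3} = 1/4.
By linearity: E[X] = C(31, 3) · 2^{1 − 3} = 4495 · 1/4 = 4495/4.
Numerically: E[X] ≈ 1123.7500.

E[X] = C(31,3)·2^(1−C(3,2)) = 4495/4 ≈ 1123.7500.


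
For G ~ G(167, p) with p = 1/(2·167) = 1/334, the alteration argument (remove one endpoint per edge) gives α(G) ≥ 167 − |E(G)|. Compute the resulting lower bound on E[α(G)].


E[|E(G)|] = C(167, 2)·p = 13861 · (1/334) = 83/2.
E[α(G)] ≥ n − E[|E(G)|] = 167 − 83/2 = 251/2.
Numerically: ≈ 125.500000.
(This is only a lower bound; the true E[α(G)] may be larger.)

E[α(G)] ≥ 251/2 ≈ 125.500000.


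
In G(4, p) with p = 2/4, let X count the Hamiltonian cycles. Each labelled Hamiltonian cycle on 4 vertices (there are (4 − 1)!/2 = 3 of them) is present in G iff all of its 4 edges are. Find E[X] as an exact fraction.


K_4 has (4 − 1)!/2 = 3 labelled Hamiltonian cycles.
For each such Hamiltonian cycle H, let X_H = 1 if all 4 edges of H are present in G. Then P[X_H = 1] = p^{4} = (1/2)^{4} = 1/16.
By linearity of expectation: E[X] = Σ_H E[X_H] = 3 · p^{4} = 3 · 1/16 = 3/16.
Numerically: E[X] ≈ 0.1875.

E[X] = 3 · (1/2)^{4} = 3/16 ≈ 0.1875.


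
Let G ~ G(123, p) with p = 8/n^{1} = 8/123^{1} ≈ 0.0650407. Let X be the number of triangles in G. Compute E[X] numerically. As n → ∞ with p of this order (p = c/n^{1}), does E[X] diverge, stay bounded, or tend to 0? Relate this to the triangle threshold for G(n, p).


Number of potential triangles: C(123, 3) = 302621.
Each occurs with probability p³ ≈ (0.0650407)³ ≈ 2.75140566e-04.
By linearity: E[X] = C(123, 3)·p³ ≈ 302621 · 2.75140566e-04 ≈ 83.263313.
Here α = 1, so p = 8/n is exactly at the triangle threshold p ~ 1/n. Asymptotically E[X] → c³/6 = 8³/6 = 256/3 ≈ 85.333333, a bounded constant. In this regime the triangle count is asymptotically Poisson(c³/6).

E[X] ≈ 83.263313; in regime p = Θ(1/n^{1}) E[X] stays bounded (at the triangle threshold p ~ 1/n).


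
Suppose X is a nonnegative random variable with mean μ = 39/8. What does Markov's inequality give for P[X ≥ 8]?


μ = E[X] = 39/8, a = 8.
Markov: P[X ≥ 8] ≤ μ/a = (39/8)/8 = 39/64.
Numerically: ≈ 0.60938.
(Since a = 8 > μ = 4.87500, the bound 39/64 is < 1 and informative.)

P[X ≥ 8] ≤ 39/64 ≈ 0.60938.


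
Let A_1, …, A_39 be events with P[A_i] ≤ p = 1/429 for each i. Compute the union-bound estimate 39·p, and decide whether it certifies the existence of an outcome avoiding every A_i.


Union bound: P[∪_{i=1}^{39} A_i] ≤ Σ_i P[A_i] ≤ 39·p = 39·(1/429) = 1/11.
Numerically: 1/11 ≈ 0.090909.
Is 1/11 < 1? YES.
Since P[∪ A_i] ≤ 1/11 < 1, the complement has P[∩ A_i^c] ≥ 1 − 1/11 = 10/11 > 0, so some outcome avoids every A_i.

39·p = 1/11 ≈ 0.090909; existence CERTIFIED by the union bound.


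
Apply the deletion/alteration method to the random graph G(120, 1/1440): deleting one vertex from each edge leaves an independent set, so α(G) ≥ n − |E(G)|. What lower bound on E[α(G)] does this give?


E[|E(G)|] = C(120, 2)·p = 7140 · (1/1440) = 119/24.
E[α(G)] ≥ n − E[|E(G)|] = 120 − 119/24 = 2761/24.
Numerically: ≈ 115.042.
(This is only a lower bound; the true E[α(G)] may be larger.)

E[α(G)] ≥ 2761/24 ≈ 115.042.


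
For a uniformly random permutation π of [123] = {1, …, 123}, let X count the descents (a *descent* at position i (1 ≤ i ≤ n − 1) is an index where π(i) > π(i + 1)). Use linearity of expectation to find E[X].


Write X = Σ X_I over i = 1, …, 122, with X_I the indicator of one descent.
There are 122 indicators.
For each fixed i, the pair (π(i), π(i+1)) is a uniformly random ordered pair of distinct values from {1, …, 123}; by symmetry P[π(i) > π(i+1)] = 1/2.
By linearity: E[X] = 122 · (1/2) = (123 − 1) · (1/2) = 61 ≈ 61.000000.

E[X] = 61 = 61.000000.


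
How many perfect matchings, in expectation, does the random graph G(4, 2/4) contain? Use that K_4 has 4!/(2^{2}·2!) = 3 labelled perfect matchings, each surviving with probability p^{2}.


K_4 has 4!/(2^{2}·2!) = 3 labelled perfect matchings.
For each such perfect matching H, let X_H = 1 if all 2 edges of H are present in G. Then P[X_H = 1] = p^{2} = (1/2)^{2} = 1/4.
By linearity: E[X] = Σ_H E[X_H] = 3 · p^{2} = 3 · 1/4 = 3/4.
Numerically: E[X] ≈ 0.75.

E[X] = 3 · (1/2)^{2} = 3/4 ≈ 0.75.


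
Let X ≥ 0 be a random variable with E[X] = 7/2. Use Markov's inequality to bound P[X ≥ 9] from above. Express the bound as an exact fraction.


μ = E[X] = 7/2, a = 9.
Markov: P[X ≥ 9] ≤ μ/a = (7/2)/9 = 7/18.
Numerically: ≈ 0.3889.
(Since a = 9 > μ = 3.5000, the bound 7/18 is < 1 and informative.)

P[X ≥ 9] ≤ 7/18 ≈ 0.3889.


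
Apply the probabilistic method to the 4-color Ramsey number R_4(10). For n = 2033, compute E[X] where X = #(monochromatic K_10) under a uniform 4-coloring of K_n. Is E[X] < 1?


E[X] = C(2033, 10) · 4^{1 − 45} = 325074373196988390113235240 · 4^{−44} = 325074373196988390113235240/309485009821345068724781056.
As a reduced fraction: E[X] = 40634296649623548764154405/38685626227668133590597632 ≈ 1.050.
Is E[X] < 1? NO.
Since E[X] ≥ 1, the first-moment bound is inconclusive at n = 2033; it does NOT by itself certify R_4(10) > 2033.

E[X] = 40634296649623548764154405/38685626227668133590597632 ≈ 1.050; E[X] ≥ 1; first-moment method inconclusive here.


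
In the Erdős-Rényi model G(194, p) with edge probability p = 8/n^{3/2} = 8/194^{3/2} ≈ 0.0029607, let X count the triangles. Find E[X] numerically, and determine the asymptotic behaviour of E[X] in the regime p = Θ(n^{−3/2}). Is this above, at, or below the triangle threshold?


Number of potential triangles: C(194, 3) = 1198144.
Each occurs with probability p³ ≈ (0.0029607)³ ≈ 2.5951483e-08.
By linearity: E[X] = C(194, 3)·p³ ≈ 1198144 · 2.5951483e-08 ≈ 0.03109.
Since α = 3/2 > 1, p = c/n^{3/2} = o(1/n) is below the triangle threshold p ~ 1/n. Asymptotically E[X] ~ (c³/6)·n^{3(1−α)} = (8³/6)·n^{-1.5} → 0, so by Markov's inequality G has no triangles w.h.p.

E[X] ≈ 0.03109; in regime p = Θ(1/n^{3/2}) E[X] tends to 0 (below the triangle threshold p ~ 1/n).


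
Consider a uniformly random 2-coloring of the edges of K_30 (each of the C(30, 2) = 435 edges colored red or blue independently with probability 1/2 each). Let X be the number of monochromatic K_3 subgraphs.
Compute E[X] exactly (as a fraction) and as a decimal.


Let X = Σ_S X_S over the C(30, 3) = 4060 subsets S of size 3, where X_S = 1 if the K_3 on S is monochromatic.
For a fixed S, the K_3 on S has C(3, 2) = 3 edges. P[all 3 edges red] = (1/2)^3, and likewise for blue, so P[monochromatic] = 2·(1/2)^3 = 2^{1 − 3} = 1/4.
Summing: E[X] = C(30, 3) · 2^{1 − 3} = 4060 · 1/4 = 1015.
Numerically: E[X] ≈ 1015.00000.

E[X] = C(30,3)·2^(1−C(3,2)) = 1015 ≈ 1015.00000.


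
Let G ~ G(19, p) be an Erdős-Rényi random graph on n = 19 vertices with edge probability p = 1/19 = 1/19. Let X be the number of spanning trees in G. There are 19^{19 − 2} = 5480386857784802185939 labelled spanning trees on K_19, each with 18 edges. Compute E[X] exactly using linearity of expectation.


K_19 has 19^{19 − 2} = 5480386857784802185939 labelled spanning trees.
For each such spanning tree H, let X_H = 1 if all 18 edges of H are present in G. Then P[X_H = 1] = p^{18} = (1/19)^{18} = 1/104127350297911241532841.
By linearity of expectation: E[X] = Σ_H E[X_H] = 5480386857784802185939 · p^{18} = 5480386857784802185939 · 1/104127350297911241532841 = 1/19.
Numerically: E[X] ≈ 0.0526.

E[X] = 5480386857784802185939 · (1/19)^{18} = 1/19 ≈ 0.0526.


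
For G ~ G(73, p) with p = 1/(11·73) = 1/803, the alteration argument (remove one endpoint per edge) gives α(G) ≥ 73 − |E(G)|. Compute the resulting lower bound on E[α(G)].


E[|E(G)|] = C(73, 2)·p = 2628 · (1/803) = 36/11.
E[α(G)] ≥ n − E[|E(G)|] = 73 − 36/11 = 767/11.
Numerically: ≈ 69.727.
(This is only a lower bound; the true E[α(G)] may be larger.)

E[α(G)] ≥ 767/11 ≈ 69.727.


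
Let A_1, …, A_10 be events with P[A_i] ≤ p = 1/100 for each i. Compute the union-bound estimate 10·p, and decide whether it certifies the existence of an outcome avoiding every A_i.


Union bound: P[∪_{i=1}^{10} A_i] ≤ Σ_i P[A_i] ≤ 10·p = 10·(1/100) = 1/10.
Numerically: 1/10 ≈ 0.1000000.
Is 1/10 < 1? YES.
Since P[∪ A_i] ≤ 1/10 < 1, the complement has P[∩ A_i^c] ≥ 1 − 1/10 = 9/10 > 0, so some outcome avoids every A_i.

10·p = 1/10 ≈ 0.1000000; existence CERTIFIED by the union bound.


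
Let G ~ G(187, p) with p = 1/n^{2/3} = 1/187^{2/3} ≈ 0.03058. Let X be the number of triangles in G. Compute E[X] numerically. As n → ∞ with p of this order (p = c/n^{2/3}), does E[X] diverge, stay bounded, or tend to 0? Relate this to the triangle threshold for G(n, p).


Number of potential triangles: C(187, 3) = 1072445.
Each occurs with probability p³ ≈ (0.03058)³ ≈ 2.859676e-05.
By linearity: E[X] = C(187, 3)·p³ ≈ 1072445 · 2.859676e-05 ≈ 30.6684.
Since α = 2/3 < 1, p = c/n^{2/3} ≫ 1/n is above the triangle threshold p ~ 1/n. Asymptotically E[X] ~ (c³/6)·n^{3(1−α)} = (1³/6)·n^{1} → ∞; triangles are abundant w.h.p.

E[X] ≈ 30.6684; in regime p = Θ(1/n^{2/3}) E[X] diverges (above the triangle threshold p ~ 1/n).


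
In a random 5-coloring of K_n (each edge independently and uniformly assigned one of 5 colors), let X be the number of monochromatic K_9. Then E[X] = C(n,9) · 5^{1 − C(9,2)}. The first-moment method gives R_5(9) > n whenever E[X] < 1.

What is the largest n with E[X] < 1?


We need C(n, 9) · 5^{1 − 36} < 1, i.e. C(n, 9) < 5^{36 − 1} = 2910383045673370361328125.
Check values of n near the boundary:
  n = 2169: C(2169, 9) = 2879753360044504243499683; 2879753360044504243499683 < 2910383045673370361328125? YES
  n = 2170: C(2170, 9) = 2891746779868845075610510; 2891746779868845075610510 < 2910383045673370361328125? YES
  n = 2171: C(2171, 9) = 2903784578674959601827205; 2903784578674959601827205 < 2910383045673370361328125? YES
  n = 2172: C(2172, 9) = 2915866900084148060642020; 2915866900084148060642020 < 2910383045673370361328125? NO
The largest n with C(n, 9) < 2910383045673370361328125 is n = 2171 (where E[X] = 580756915734991920365441/582076609134674072265625 ≈ 0.9977328). Hence R_5(9) > 2171, i.e. R_5(9) ≥ 2172.

Largest n = 2171; hence R_5(9) > 2171.


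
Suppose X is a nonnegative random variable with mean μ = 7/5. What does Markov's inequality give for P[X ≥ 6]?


μ = E[X] = 7/5, a = 6.
Markov: P[X ≥ 6] ≤ μ/a = (7/5)/6 = 7/30.
Numerically: ≈ 0.233.
(Since a = 6 > μ = 1.400, the bound 7/30 is < 1 and informative.)

P[X ≥ 6] ≤ 7/30 ≈ 0.233.


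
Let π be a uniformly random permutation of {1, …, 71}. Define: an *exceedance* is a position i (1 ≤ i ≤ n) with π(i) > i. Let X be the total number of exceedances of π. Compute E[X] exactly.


Write X = Σ_{i=1}^{71} X_i, where X_i = 1_{π(i) > i}.
For each fixed i, π(i) is uniform over {1, …, 71} (marginal of a uniform permutation), so P[π(i) > i] = (n − i)/n. Summing: Σ_{i=1}^{71} (n − i)/n = (0 + 1 + … + 70)/71 = 71(71 − 1)/(2·71) = (71 − 1)/2.
Hence E[X] = Σ_{i=1}^{71} (71 − i)/71 = 35 ≈ 35.0000.

E[X] = 35 = 35.0000.


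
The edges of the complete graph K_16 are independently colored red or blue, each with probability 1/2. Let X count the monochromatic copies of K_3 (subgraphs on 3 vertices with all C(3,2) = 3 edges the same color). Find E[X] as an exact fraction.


Let X = Σ_S X_S over the C(16, 3) = 560 subsets S of size 3, where X_S = 1 if the K_3 on S is monochromatic.
For a fixed S, the K_3 on S has C(3, 2) = 3 edges. P[all 3 edges red] = (1/2)^3, and likewise for blue, so P[monochromatic] = 2·(1/2)^3 = 2^{1 − 3} = 1/4.
By linearity: E[X] = C(16, 3) · 2^{1 − 3} = 560 · 1/4 = 140.
Numerically: E[X] ≈ 140.0000.

E[X] = C(16,3)·2^(1−C(3,2)) = 140 ≈ 140.0000.


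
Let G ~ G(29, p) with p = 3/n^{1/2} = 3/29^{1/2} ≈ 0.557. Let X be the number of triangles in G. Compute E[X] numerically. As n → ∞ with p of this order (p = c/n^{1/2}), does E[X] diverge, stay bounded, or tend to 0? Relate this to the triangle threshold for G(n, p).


Number of potential triangles: C(29, 3) = 3654.
Each occurs with probability p³ ≈ (0.557)³ ≈ 1.72889e-01.
By linearity: E[X] = C(29, 3)·p³ ≈ 3654 · 1.72889e-01 ≈ 631.736.
Since α = 1/2 < 1, p = c/n^{1/2} ≫ 1/n is above the triangle threshold p ~ 1/n. Asymptotically E[X] ~ (c³/6)·n^{3(1−α)} = (3³/6)·n^{1.5} → ∞; triangles are abundant w.h.p.

E[X] ≈ 631.736; in regime p = Θ(1/n^{1/2}) E[X] diverges (above the triangle threshold p ~ 1/n).


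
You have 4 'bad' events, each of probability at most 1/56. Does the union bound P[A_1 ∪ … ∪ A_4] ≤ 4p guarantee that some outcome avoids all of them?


Union bound: P[∪_{i=1}^{4} A_i] ≤ Σ_i P[A_i] ≤ 4·p = 4·(1/56) = 1/14.
Numerically: 1/14 ≈ 0.0714286.
Is 1/14 < 1? YES.
Since P[∪ A_i] ≤ 1/14 < 1, the complement has P[∩ A_i^c] ≥ 1 − 1/14 = 13/14 > 0, so some outcome avoids every A_i.

4·p = 1/14 ≈ 0.0714286; existence CERTIFIED by the union bound.


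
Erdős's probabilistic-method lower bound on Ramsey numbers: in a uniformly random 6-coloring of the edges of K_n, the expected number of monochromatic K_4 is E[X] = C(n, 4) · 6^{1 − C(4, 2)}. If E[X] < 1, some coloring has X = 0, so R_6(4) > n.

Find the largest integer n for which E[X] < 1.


We need C(n, 4) · 6^{1 − 6} < 1, i.e. C(n, 4) < 6^{6 − 1} = 7776.
Check values of n near the boundary:
  n = 16: C(16, 4) = 1820; 1820 < 7776? YES
  n = 17: C(17, 4) = 2380; 2380 < 7776? YES
  n = 18: C(18, 4) = 3060; 3060 < 7776? YES
  n = 19: C(19, 4) = 3876; 3876 < 7776? YES
  n = 20: C(20, 4) = 4845; 4845 < 7776? YES
  n = 21: C(21, 4) = 5985; 5985 < 7776? YES
  n = 22: C(22, 4) = 7315; 7315 < 7776? YES
  n = 23: C(23, 4) = 8855; 8855 < 7776? NO
The largest n with C(n, 4) < 7776 is n = 22 (where E[X] = 7315/7776 ≈ 0.940715). Hence R_6(4) > 22, i.e. R_6(4) ≥ 23.

Largest n = 22; hence R_6(4) > 22.


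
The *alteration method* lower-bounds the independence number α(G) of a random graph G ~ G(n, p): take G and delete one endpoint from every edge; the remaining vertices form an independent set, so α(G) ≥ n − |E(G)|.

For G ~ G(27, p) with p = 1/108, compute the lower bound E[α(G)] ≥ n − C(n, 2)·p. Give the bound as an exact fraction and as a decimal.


E[|E(G)|] = C(27, 2)·p = 351 · (1/108) = 13/4.
E[α(G)] ≥ n − E[|E(G)|] = 27 − 13/4 = 95/4.
Numerically: ≈ 23.750.
(This is only a lower bound; the true E[α(G)] may be larger.)

E[α(G)] ≥ 95/4 ≈ 23.750.


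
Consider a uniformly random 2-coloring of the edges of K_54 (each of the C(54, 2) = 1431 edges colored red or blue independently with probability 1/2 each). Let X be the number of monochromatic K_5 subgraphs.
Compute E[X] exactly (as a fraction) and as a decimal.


Let X = Σ_S X_S over the C(54, 5) = 3162510 subsets S of size 5, where X_S = 1 if the K_5 on S is monochromatic.
For a fixed S, the K_5 on S has C(5, 2) = 10 edges. P[all 10 edges red] = (1/2)^10, and likewise for blue, so P[monochromatic] = 2·(1/2)^10 = 2^{1 − 10} = 1/512.
By linearity: E[X] = C(54, 5) · 2^{1 − 10} = 3162510 · 1/512 = 1581255/256.
Numerically: E[X] ≈ 6176.77734.

E[X] = C(54,5)·2^(1−C(5,2)) = 1581255/256 ≈ 6176.77734.


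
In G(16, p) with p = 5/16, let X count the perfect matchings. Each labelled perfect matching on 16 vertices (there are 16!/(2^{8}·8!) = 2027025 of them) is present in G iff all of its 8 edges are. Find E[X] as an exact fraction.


K_16 has 16!/(2^{8}·8!) = 2027025 labelled perfect matchings.
For each such perfect matching H, let X_H = 1 if all 8 edges of H are present in G. Then P[X_H = 1] = p^{8} = (5/16)^{8} = 390625/4294967296.
By linearity: E[X] = Σ_H E[X_H] = 2027025 · p^{8} = 2027025 · 390625/4294967296 = 791806640625/4294967296.
Numerically: E[X] ≈ 184.

E[X] = 2027025 · (5/16)^{8} = 791806640625/4294967296 ≈ 184.


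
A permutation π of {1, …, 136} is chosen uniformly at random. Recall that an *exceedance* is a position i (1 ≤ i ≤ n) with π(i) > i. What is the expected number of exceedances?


Write X = Σ_{i=1}^{136} X_i, where X_i = 1_{π(i) > i}.
For each fixed i, π(i) is uniform over {1, …, 136} (marginal of a uniform permutation), so P[π(i) > i] = (n − i)/n. Summing: Σ_{i=1}^{136} (n − i)/n = (0 + 1 + … + 135)/136 = 136(136 − 1)/(2·136) = (136 − 1)/2.
Hence E[X] = Σ_{i=1}^{136} (136 − i)/136 = 135/2 ≈ 67.50000.

E[X] = 135/2 = 67.50000.


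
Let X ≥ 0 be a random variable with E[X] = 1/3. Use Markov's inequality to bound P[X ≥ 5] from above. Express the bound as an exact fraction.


μ = E[X] = 1/3, a = 5.
Markov: P[X ≥ 5] ≤ μ/a = (1/3)/5 = 1/15.
Numerically: ≈ 0.06667.
(Since a = 5 > μ = 0.33333, the bound 1/15 is < 1 and informative.)

P[X ≥ 5] ≤ 1/15 ≈ 0.06667.


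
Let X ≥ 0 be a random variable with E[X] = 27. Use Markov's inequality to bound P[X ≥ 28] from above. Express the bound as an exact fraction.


μ = E[X] = 27, a = 28.
Markov: P[X ≥ 28] ≤ μ/a = (27)/28 = 27/28.
Numerically: ≈ 0.9643.
(Since a = 28 > μ = 27.0000, the bound 27/28 is < 1 and informative.)

P[X ≥ 28] ≤ 27/28 ≈ 0.9643.


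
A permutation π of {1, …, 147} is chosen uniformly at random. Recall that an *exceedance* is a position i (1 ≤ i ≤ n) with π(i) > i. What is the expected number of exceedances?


Write X = Σ_{i=1}^{147} X_i, where X_i = 1_{π(i) > i}.
For each fixed i, π(i) is uniform over {1, …, 147} (marginal of a uniform permutation), so P[π(i) > i] = (n − i)/n. Summing: Σ_{i=1}^{147} (n − i)/n = (0 + 1 + … + 146)/147 = 147(147 − 1)/(2·147) = (147 − 1)/2.
Hence E[X] = Σ_{i=1}^{147} (147 − i)/147 = 73 ≈ 73.0000.

E[X] = 73 = 73.0000.


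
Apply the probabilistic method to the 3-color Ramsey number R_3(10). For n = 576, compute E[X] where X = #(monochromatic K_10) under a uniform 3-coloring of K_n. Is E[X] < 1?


E[X] = C(576, 10) · 3^{1 − 45} = 1024104945306307344480 · 3^{−44} = 1024104945306307344480/984770902183611232881.
As a reduced fraction: E[X] = 12643270929707498080/12157665459056928801 ≈ 1.040.
Is E[X] < 1? NO.
Since E[X] ≥ 1, the first-moment bound is inconclusive at n = 576; it does NOT by itself certify R_3(10) > 576.

E[X] = 12643270929707498080/12157665459056928801 ≈ 1.040; E[X] ≥ 1; first-moment method inconclusive here.


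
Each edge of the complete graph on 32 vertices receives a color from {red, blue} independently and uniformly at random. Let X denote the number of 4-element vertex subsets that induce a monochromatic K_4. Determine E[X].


Let X = Σ_S X_S over the C(32, 4) = 35960 subsets S of size 4, where X_S = 1 if the K_4 on S is monochromatic.
For a fixed S, the K_4 on S has C(4, 2) = 6 edges. P[all 6 edges red] = (1/2)^6, and likewise for blue, so P[monochromatic] = 2·(1/2)^6 = 2^{1 − 6} = 1/32.
Summing: E[X] = C(32, 4) · 2^{1 − 6} = 35960 · 1/32 = 4495/4.
Numerically: E[X] ≈ 1123.750000.

E[X] = C(32,4)·2^(1−C(4,2)) = 4495/4 ≈ 1123.750000.


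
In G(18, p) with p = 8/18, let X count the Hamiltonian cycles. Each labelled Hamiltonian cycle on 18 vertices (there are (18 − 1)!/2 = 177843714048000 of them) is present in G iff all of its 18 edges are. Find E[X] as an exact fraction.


K_18 has (18 − 1)!/2 = 177843714048000 labelled Hamiltonian cycles.
For each such Hamiltonian cycle H, let X_H = 1 if all 18 edges of H are present in G. Then P[X_H = 1] = p^{18} = (4/9)^{18} = 68719476736/150094635296999121.
By linearity of expectation: E[X] = Σ_H E[X_H] = 177843714048000 · p^{18} = 177843714048000 · 68719476736/150094635296999121 = 16764508875398316032000/205891132094649.
Numerically: E[X] ≈ 8.1424e+07.

E[X] = 177843714048000 · (4/9)^{18} = 16764508875398316032000/205891132094649 ≈ 8.1424e+07.


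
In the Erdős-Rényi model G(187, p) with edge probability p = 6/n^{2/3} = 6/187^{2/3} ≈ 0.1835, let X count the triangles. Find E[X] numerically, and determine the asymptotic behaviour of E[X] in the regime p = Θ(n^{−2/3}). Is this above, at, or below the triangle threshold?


Number of potential triangles: C(187, 3) = 1072445.
Each occurs with probability p³ ≈ (0.1835)³ ≈ 6.176900e-03.
By linearity: E[X] = C(187, 3)·p³ ≈ 1072445 · 6.176900e-03 ≈ 6624.3850.
Since α = 2/3 < 1, p = c/n^{2/3} ≫ 1/n is above the triangle threshold p ~ 1/n. Asymptotically E[X] ~ (c³/6)·n^{3(1−α)} = (6³/6)·n^{1} → ∞; triangles are abundant w.h.p.

E[X] ≈ 6624.3850; in regime p = Θ(1/n^{2/3}) E[X] diverges (above the triangle threshold p ~ 1/n).


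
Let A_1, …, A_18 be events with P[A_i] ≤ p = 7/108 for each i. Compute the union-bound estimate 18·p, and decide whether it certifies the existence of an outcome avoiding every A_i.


Union bound: P[∪_{i=1}^{18} A_i] ≤ Σ_i P[A_i] ≤ 18·p = 18·(7/108) = 7/6.
Numerically: 7/6 ≈ 1.167.
Is 7/6 < 1? NO.
Since the bound 7/6 is ≥ 1, the union bound is uninformative here; it does NOT by itself certify existence.

18·p = 7/6 ≈ 1.167; existence NOT certified by the union bound.


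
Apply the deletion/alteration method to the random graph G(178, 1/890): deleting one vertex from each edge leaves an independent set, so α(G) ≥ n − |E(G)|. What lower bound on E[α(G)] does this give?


E[|E(G)|] = C(178, 2)·p = 15753 · (1/890) = 177/10.
E[α(G)] ≥ n − E[|E(G)|] = 178 − 177/10 = 1603/10.
Numerically: ≈ 160.3000.
(This is only a lower bound; the true E[α(G)] may be larger.)

E[α(G)] ≥ 1603/10 ≈ 160.3000.


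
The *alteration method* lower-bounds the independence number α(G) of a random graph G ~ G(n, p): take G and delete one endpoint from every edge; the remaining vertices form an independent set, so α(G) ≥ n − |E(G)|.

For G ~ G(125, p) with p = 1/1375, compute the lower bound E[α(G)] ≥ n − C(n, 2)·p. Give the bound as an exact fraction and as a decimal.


E[|E(G)|] = C(125, 2)·p = 7750 · (1/1375) = 62/11.
E[α(G)] ≥ n − E[|E(G)|] = 125 − 62/11 = 1313/11.
Numerically: ≈ 119.364.
(This is only a lower bound; the true E[α(G)] may be larger.)

E[α(G)] ≥ 1313/11 ≈ 119.364.


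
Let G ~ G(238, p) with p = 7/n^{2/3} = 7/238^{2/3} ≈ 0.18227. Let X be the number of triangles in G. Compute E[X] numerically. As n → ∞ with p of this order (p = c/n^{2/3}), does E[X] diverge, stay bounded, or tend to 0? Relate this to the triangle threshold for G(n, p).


Number of potential triangles: C(238, 3) = 2218636.
Each occurs with probability p³ ≈ (0.18227)³ ≈ 6.0553633e-03.
By linearity: E[X] = C(238, 3)·p³ ≈ 2218636 · 6.0553633e-03 ≈ 13434.64706.
Since α = 2/3 < 1, p = c/n^{2/3} ≫ 1/n is above the triangle threshold p ~ 1/n. Asymptotically E[X] ~ (c³/6)·n^{3(1−α)} = (7³/6)·n^{1} → ∞; triangles are abundant w.h.p.

E[X] ≈ 13434.64706; in regime p = Θ(1/n^{2/3}) E[X] diverges (above the triangle threshold p ~ 1/n).


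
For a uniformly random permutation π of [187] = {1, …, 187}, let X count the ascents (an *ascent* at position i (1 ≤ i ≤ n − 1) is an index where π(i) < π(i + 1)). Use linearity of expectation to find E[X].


Write X = Σ X_I over i = 1, …, 186, with X_I the indicator of one ascent.
There are 186 indicators.
For each fixed i, the pair (π(i), π(i+1)) is a uniformly random ordered pair of distinct values from {1, …, 187}; by symmetry P[π(i) < π(i+1)] = 1/2.
By linearity: E[X] = 186 · (1/2) = (187 − 1) · (1/2) = 93 ≈ 93.0000.

E[X] = 93 = 93.0000.


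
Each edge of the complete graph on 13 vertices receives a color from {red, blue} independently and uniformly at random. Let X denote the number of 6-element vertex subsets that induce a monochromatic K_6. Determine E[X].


Let X = Σ_S X_S over the C(13, 6) = 1716 subsets S of size 6, where X_S = 1 if the K_6 on S is monochromatic.
For a fixed S, the K_6 on S has C(6, 2) = 15 edges. P[all 15 edges red] = (1/2)^15, and likewise for blue, so P[monochromatic] = 2·(1/2)^15 = 2^{1 − 15} = 1/16384.
By linearity: E[X] = C(13, 6) · 2^{1 − 15} = 1716 · 1/16384 = 429/4096.
Numerically: E[X] ≈ 0.105.

E[X] = C(13,6)·2^(1−C(6,2)) = 429/4096 ≈ 0.105.


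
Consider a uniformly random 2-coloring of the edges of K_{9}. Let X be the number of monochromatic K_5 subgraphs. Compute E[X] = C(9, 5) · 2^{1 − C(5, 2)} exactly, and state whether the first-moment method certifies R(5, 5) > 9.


E[X] = C(9, 5) · 2^{1 − 10} = 126 · 2^{−9} = 126/512.
As a reduced fraction: E[X] = 63/256 ≈ 0.2461.
Is E[X] < 1? YES.
Since E[X] < 1, there exists a 2-coloring of K_{9} with no monochromatic K_5; hence R(5, 5) > 9.

E[X] = 63/256 ≈ 0.2461; E[X] < 1, so R(5, 5) > 9.


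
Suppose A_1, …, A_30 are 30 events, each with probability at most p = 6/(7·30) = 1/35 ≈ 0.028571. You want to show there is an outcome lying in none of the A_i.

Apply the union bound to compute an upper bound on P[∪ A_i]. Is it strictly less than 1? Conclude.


Union bound: P[∪_{i=1}^{30} A_i] ≤ Σ_i P[A_i] ≤ 30·p = 30·(1/35) = 6/7.
Numerically: 6/7 ≈ 0.857143.
Is 6/7 < 1? YES.
Since P[∪ A_i] ≤ 6/7 < 1, the complement has P[∩ A_i^c] ≥ 1 − 6/7 = 1/7 > 0, so some outcome avoids every A_i.

30·p = 6/7 ≈ 0.857143; existence CERTIFIED by the union bound.


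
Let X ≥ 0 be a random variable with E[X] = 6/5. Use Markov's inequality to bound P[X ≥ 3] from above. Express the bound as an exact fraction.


μ = E[X] = 6/5, a = 3.
Markov: P[X ≥ 3] ≤ μ/a = (6/5)/3 = 2/5.
Numerically: ≈ 0.400.
(Since a = 3 > μ = 1.200, the bound 2/5 is < 1 and informative.)

P[X ≥ 3] ≤ 2/5 ≈ 0.400.


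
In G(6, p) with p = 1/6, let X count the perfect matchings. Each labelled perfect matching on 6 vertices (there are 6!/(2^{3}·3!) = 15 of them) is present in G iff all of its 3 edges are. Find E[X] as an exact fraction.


K_6 has 6!/(2^{3}·3!) = 15 labelled perfect matchings.
For each such perfect matching H, let X_H = 1 if all 3 edges of H are present in G. Then P[X_H = 1] = p^{3} = (1/6)^{3} = 1/216.
Summing the indicators: E[X] = Σ_H E[X_H] = 15 · p^{3} = 15 · 1/216 = 5/72.
Numerically: E[X] ≈ 0.0694444.

E[X] = 15 · (1/6)^{3} = 5/72 ≈ 0.0694444.


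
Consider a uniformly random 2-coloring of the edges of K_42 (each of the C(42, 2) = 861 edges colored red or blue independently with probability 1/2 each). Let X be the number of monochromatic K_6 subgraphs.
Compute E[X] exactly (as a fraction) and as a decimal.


Let X = Σ_S X_S over the C(42, 6) = 5245786 subsets S of size 6, where X_S = 1 if the K_6 on S is monochromatic.
For a fixed S, the K_6 on S has C(6, 2) = 15 edges. P[all 15 edges red] = (1/2)^15, and likewise for blue, so P[monochromatic] = 2·(1/2)^15 = 2^{1 − 15} = 1/16384.
Summing: E[X] = C(42, 6) · 2^{1 − 15} = 5245786 · 1/16384 = 2622893/8192.
Numerically: E[X] ≈ 320.1774.

E[X] = C(42,6)·2^(1−C(6,2)) = 2622893/8192 ≈ 320.1774.


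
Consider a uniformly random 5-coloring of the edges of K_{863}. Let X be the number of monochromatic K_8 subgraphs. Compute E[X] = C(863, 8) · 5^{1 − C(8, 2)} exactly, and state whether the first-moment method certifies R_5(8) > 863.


E[X] = C(863, 8) · 5^{1 − 28} = 7386423071602617757 · 5^{−27} = 7386423071602617757/7450580596923828125.
As a reduced fraction: E[X] = 7386423071602617757/7450580596923828125 ≈ 0.991.
Is E[X] < 1? YES.
Since E[X] < 1, there exists a 5-coloring of K_{863} with no monochromatic K_8; hence R_5(8) > 863.

E[X] = 7386423071602617757/7450580596923828125 ≈ 0.991; E[X] < 1, so R_5(8) > 863.


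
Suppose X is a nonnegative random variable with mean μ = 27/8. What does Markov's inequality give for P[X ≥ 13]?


μ = E[X] = 27/8, a = 13.
Markov: P[X ≥ 13] ≤ μ/a = (27/8)/13 = 27/104.
Numerically: ≈ 0.2596.
(Since a = 13 > μ = 3.3750, the bound 27/104 is < 1 and informative.)

P[X ≥ 13] ≤ 27/104 ≈ 0.2596.


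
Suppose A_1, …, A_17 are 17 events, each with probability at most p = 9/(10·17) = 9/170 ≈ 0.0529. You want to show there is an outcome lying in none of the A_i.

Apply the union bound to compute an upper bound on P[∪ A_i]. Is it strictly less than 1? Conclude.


Union bound: P[∪_{i=1}^{17} A_i] ≤ Σ_i P[A_i] ≤ 17·p = 17·(9/170) = 9/10.
Numerically: 9/10 ≈ 0.9000.
Is 9/10 < 1? YES.
Since P[∪ A_i] ≤ 9/10 < 1, the complement has P[∩ A_i^c] ≥ 1 − 9/10 = 1/10 > 0, so some outcome avoids every A_i.

17·p = 9/10 ≈ 0.9000; existence CERTIFIED by the union bound.


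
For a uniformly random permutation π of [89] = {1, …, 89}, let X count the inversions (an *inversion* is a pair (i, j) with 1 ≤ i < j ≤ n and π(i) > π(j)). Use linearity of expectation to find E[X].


Write X = Σ X_I over the C(89, 2) = 3916 pairs i < j, with X_I the indicator of one inversion.
There are 3916 indicators.
For each fixed pair i < j, the values π(i) and π(j) are two distinct elements of {1, …, 89} in uniformly random order; by symmetry P[π(i) > π(j)] = 1/2.
By linearity: E[X] = 3916 · (1/2) = C(89, 2) · (1/2) = 3916/2 = 1958 ≈ 1958.00000.

E[X] = 1958 = 1958.00000.


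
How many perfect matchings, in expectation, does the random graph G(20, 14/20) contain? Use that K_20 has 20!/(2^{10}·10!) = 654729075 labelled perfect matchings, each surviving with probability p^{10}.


K_20 has 20!/(2^{10}·10!) = 654729075 labelled perfect matchings.
For each such perfect matching H, let X_H = 1 if all 10 edges of H are present in G. Then P[X_H = 1] = p^{10} = (7/10)^{10} = 282475249/10000000000.
By linearity: E[X] = Σ_H E[X_H] = 654729075 · p^{10} = 654729075 · 282475249/10000000000 = 7397790339526587/400000000.
Numerically: E[X] ≈ 1.84945e+07.

E[X] = 654729075 · (7/10)^{10} = 7397790339526587/400000000 ≈ 1.84945e+07.


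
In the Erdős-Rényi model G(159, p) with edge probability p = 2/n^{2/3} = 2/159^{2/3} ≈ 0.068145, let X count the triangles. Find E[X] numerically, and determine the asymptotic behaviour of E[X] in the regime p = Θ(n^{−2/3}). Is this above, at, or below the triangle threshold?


Number of potential triangles: C(159, 3) = 657359.
Each occurs with probability p³ ≈ (0.068145)³ ≈ 3.1644318e-04.
By linearity: E[X] = C(159, 3)·p³ ≈ 657359 · 3.1644318e-04 ≈ 208.01677.
Since α = 2/3 < 1, p = c/n^{2/3} ≫ 1/n is above the triangle threshold p ~ 1/n. Asymptotically E[X] ~ (c³/6)·n^{3(1−α)} = (2³/6)·n^{1} → ∞; triangles are abundant w.h.p.

E[X] ≈ 208.01677; in regime p = Θ(1/n^{2/3}) E[X] diverges (above the triangle threshold p ~ 1/n).


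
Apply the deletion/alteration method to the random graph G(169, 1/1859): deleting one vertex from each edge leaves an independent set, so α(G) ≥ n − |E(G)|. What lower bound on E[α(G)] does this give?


E[|E(G)|] = C(169, 2)·p = 14196 · (1/1859) = 84/11.
E[α(G)] ≥ n − E[|E(G)|] = 169 − 84/11 = 1775/11.
Numerically: ≈ 161.3636.
(This is only a lower bound; the true E[α(G)] may be larger.)

E[α(G)] ≥ 1775/11 ≈ 161.3636.


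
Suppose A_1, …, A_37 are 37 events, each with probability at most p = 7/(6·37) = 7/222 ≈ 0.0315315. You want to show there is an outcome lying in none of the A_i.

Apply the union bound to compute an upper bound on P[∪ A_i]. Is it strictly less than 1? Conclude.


Union bound: P[∪_{i=1}^{37} A_i] ≤ Σ_i P[A_i] ≤ 37·p = 37·(7/222) = 7/6.
Numerically: 7/6 ≈ 1.1666667.
Is 7/6 < 1? NO.
Since the bound 7/6 is ≥ 1, the union bound is uninformative here; it does NOT by itself certify existence.

37·p = 7/6 ≈ 1.1666667; existence NOT certified by the union bound.


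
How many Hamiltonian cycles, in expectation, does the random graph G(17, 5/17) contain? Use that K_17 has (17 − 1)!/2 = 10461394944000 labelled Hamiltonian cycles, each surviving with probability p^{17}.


K_17 has (17 − 1)!/2 = 10461394944000 labelled Hamiltonian cycles.
For each such Hamiltonian cycle H, let X_H = 1 if all 17 edges of H are present in G. Then P[X_H = 1] = p^{17} = (5/17)^{17} = 762939453125/827240261886336764177.
By linearity of expectation: E[X] = Σ_H E[X_H] = 10461394944000 · p^{17} = 10461394944000 · 762939453125/827240261886336764177 = 7981410937500000000000000/827240261886336764177.
Numerically: E[X] ≈ 9648.2.

E[X] = 10461394944000 · (5/17)^{17} = 7981410937500000000000000/827240261886336764177 ≈ 9648.2.


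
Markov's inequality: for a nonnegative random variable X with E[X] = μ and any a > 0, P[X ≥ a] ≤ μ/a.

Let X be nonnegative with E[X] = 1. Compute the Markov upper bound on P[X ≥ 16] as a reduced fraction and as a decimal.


μ = E[X] = 1, a = 16.
Markov: P[X ≥ 16] ≤ μ/a = (1)/16 = 1/16.
Numerically: ≈ 0.062.
(Since a = 16 > μ = 1.000, the bound 1/16 is < 1 and informative.)

P[X ≥ 16] ≤ 1/16 ≈ 0.062.
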